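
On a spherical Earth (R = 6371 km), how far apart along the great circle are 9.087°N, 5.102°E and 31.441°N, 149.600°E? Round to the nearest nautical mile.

Δλ = 149.600 − 5.102 = 144.498°.
Δφ = 31.441 − 9.087 = 22.354°.
a = sin²(Δφ/2) + cos φ₁ · cos φ₂ · sin²(Δλ/2) = 0.801735.
c = 2·atan2(√a, √(1−a)) = 2.21864 rad → d = 6371·c ≈ 14134.96 km ≈ 7632.27 nmi.

7632 nmi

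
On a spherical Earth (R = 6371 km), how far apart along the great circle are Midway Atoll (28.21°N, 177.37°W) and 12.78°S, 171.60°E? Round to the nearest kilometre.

Δλ = 171.60 − -177.37 = 348.97°; wrapped into (−180°, 180°]: -11.03°.
Δφ = -12.78 − 28.21 = -40.99°.
a = sin²(Δφ/2) + cos φ₁ · cos φ₂ · sin²(Δλ/2) = 0.130526.
c = 2·atan2(√a, √(1−a)) = 0.73929 rad → d = 6371·c ≈ 4710.00 km.

4710 km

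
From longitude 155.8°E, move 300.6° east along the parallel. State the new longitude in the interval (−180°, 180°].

96.4°E

Start at +155.8°; shift +300.6° → +456.4°.
+456.4° lies outside (−180°, 180°]; subtract 360° → +96.4°.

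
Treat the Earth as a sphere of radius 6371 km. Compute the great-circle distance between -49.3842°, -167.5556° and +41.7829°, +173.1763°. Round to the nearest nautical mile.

Δλ = 173.1763 − -167.5556 = 340.7319°; wrapped into (−180°, 180°]: -19.2681°.
Δφ = 41.7829 − -49.3842 = 91.1671°.
a = sin²(Δφ/2) + cos φ₁ · cos φ₂ · sin²(Δλ/2) = 0.523780.
c = 2·atan2(√a, √(1−a)) = 1.61837 rad → d = 6371·c ≈ 10310.66 km ≈ 5567.31 nmi.

5567 nmi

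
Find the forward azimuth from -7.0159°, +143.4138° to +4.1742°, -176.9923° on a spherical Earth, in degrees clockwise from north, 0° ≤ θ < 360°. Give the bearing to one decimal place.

75.4°

Δλ = -176.9923 − 143.4138 = -320.4061°; wrapped into (−180°, 180°]: 39.5939°.
θ = atan2( sin Δλ · cos φ₂ , cos φ₁ · sin φ₂ − sin φ₁ · cos φ₂ · cos Δλ )
  = atan2(0.63565, 0.16612) = 75.354° → normalised to [0°, 360°): 75.354°.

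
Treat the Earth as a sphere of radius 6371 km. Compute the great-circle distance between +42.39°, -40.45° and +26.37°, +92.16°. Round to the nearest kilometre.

10957 km

Δλ = 92.16 − -40.45 = 132.61°.
Δφ = 26.37 − 42.39 = -16.02°.
a = sin²(Δφ/2) + cos φ₁ · cos φ₂ · sin²(Δλ/2) = 0.574271.
c = 2·atan2(√a, √(1−a)) = 1.71989 rad → d = 6371·c ≈ 10957.42 km.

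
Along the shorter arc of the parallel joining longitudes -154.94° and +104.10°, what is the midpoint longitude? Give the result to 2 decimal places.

+154.58°

Signed shortest Δλ from -154.94° to +104.10° is -100.96°.
Midpoint longitude = -154.94° + (-100.96°)/2 = -154.94° − 50.48° = -205.42°.
Normalise into (−180°, 180°]: +154.58°.
(The naïve average (-154.94 + +104.10)/2 = -25.42° is on the wrong side of the globe.)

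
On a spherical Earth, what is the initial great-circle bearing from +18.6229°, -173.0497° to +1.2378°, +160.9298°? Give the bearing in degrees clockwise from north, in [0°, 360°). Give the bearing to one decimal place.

Δλ = 160.9298 − -173.0497 = 333.9795°; wrapped into (−180°, 180°]: -26.0205°.
θ = atan2( sin Δλ · cos φ₂ , cos φ₁ · sin φ₂ − sin φ₁ · cos φ₂ · cos Δλ )
  = atan2(-0.43859, -0.26643) = -121.277° → normalised to [0°, 360°): 238.723°.

238.7°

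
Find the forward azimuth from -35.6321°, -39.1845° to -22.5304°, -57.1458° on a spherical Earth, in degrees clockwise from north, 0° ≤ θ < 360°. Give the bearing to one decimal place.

305.1°

Δλ = -57.1458 − -39.1845 = -17.9613°.
θ = atan2( sin Δλ · cos φ₂ , cos φ₁ · sin φ₂ − sin φ₁ · cos φ₂ · cos Δλ )
  = atan2(-0.28484, 0.20046) = -54.864° → normalised to [0°, 360°): 305.136°.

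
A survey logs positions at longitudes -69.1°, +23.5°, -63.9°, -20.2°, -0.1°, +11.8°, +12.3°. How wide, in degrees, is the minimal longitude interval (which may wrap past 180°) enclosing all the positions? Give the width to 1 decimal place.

92.6°

Sort the longitudes: -69.1°, -63.9°, -20.2°, -0.1°, +11.8°, +12.3°, +23.5°.
Eastward gaps between consecutive values (wrapping around): 5.2°, 43.7°, 20.1°, 11.9°, 0.5°, 11.2°, 267.4°.
Largest gap = 267.4° ⇒ minimal covering band is its complement: 360° − 267.4° = 92.6°.
Band runs from -69.1° eastward to +23.5°.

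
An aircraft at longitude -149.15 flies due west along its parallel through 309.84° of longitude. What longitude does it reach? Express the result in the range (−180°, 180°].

-98.99°

Start at -149.15°; shift −309.84° → -458.99°.
-458.99° lies outside (−180°, 180°]; add 360° → -98.99°.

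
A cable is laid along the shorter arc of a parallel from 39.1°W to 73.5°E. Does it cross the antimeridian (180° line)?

No

Signed shortest Δλ = ((73.5 − -39.1 + 180) mod 360) − 180 = 112.6°.
Going east by 112.6° from -39.1° reaches +73.5° without touching 180°.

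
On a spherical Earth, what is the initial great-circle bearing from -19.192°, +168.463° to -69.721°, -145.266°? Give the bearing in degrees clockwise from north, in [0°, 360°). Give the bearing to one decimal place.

Δλ = -145.266 − 168.463 = -313.729°; wrapped into (−180°, 180°]: 46.271°.
θ = atan2( sin Δλ · cos φ₂ , cos φ₁ · sin φ₂ − sin φ₁ · cos φ₂ · cos Δλ )
  = atan2(0.25045, -0.80712) = 162.761° → normalised to [0°, 360°): 162.761°.

162.8°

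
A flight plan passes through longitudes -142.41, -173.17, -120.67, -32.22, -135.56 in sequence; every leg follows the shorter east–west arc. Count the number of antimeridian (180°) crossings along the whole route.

Leg 1: -142.41° → -173.17°, shortest Δλ = -30.76° (west) — does not cross 180°.
Leg 2: -173.17° → -120.67°, shortest Δλ = 52.5° (east) — does not cross 180°.
Leg 3: -120.67° → -32.22°, shortest Δλ = 88.45° (east) — does not cross 180°.
Leg 4: -32.22° → -135.56°, shortest Δλ = -103.34° (west) — does not cross 180°.
Total crossings: 0.

0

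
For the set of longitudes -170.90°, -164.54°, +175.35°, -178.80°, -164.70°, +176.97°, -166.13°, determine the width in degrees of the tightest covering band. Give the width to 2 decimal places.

Sort the longitudes: -178.80°, -170.90°, -166.13°, -164.70°, -164.54°, +175.35°, +176.97°.
Eastward gaps between consecutive values (wrapping around): 7.90°, 4.77°, 1.43°, 0.16°, 339.89°, 1.62°, 4.23°.
Largest gap = 339.89° ⇒ minimal covering band is its complement: 360° − 339.89° = 20.11°.
Band runs from +175.35° eastward to -164.54°, crossing the antimeridian.

20.11°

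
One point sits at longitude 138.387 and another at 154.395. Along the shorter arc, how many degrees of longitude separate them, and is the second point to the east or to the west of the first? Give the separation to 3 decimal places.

16.008° east

Raw difference: 154.395 − 138.387 = 16.008°.
Normalise into (−180°, 180°]: 16.008° stays 16.008°.
Positive ⇒ the second point lies to the east; separation 16.008°.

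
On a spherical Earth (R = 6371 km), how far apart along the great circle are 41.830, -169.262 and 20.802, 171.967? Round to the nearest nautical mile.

Δλ = 171.967 − -169.262 = 341.229°; wrapped into (−180°, 180°]: -18.771°.
Δφ = 20.802 − 41.830 = -21.028°.
a = sin²(Δφ/2) + cos φ₁ · cos φ₂ · sin²(Δλ/2) = 0.051821.
c = 2·atan2(√a, √(1−a)) = 0.45931 rad → d = 6371·c ≈ 2926.29 km ≈ 1580.07 nmi.

1580 nmi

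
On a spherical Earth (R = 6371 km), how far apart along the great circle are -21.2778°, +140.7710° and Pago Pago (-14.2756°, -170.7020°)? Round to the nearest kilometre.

5178 km

Δλ = -170.7020 − 140.7710 = -311.4730°; wrapped into (−180°, 180°]: 48.5270°.
Δφ = -14.2756 − -21.2778 = 7.0022°.
a = sin²(Δφ/2) + cos φ₁ · cos φ₂ · sin²(Δλ/2) = 0.156225.
c = 2·atan2(√a, √(1−a)) = 0.81269 rad → d = 6371·c ≈ 5177.63 km.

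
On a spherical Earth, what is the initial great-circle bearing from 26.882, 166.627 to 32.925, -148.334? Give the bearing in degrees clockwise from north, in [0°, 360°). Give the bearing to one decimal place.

70.0°

Δλ = -148.334 − 166.627 = -314.961°; wrapped into (−180°, 180°]: 45.039°.
θ = atan2( sin Δλ · cos φ₂ , cos φ₁ · sin φ₂ − sin φ₁ · cos φ₂ · cos Δλ )
  = atan2(0.59394, 0.21662) = 69.962° → normalised to [0°, 360°): 69.962°.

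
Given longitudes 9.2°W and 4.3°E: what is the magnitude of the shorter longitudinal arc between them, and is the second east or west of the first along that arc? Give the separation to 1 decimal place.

Raw difference: 4.3 − -9.2 = 13.5°.
Normalise into (−180°, 180°]: 13.5° stays 13.5°.
Positive ⇒ the second point lies to the east; separation 13.5°.

13.5° east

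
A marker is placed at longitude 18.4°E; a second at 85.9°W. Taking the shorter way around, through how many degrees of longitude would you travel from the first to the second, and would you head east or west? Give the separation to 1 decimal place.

Raw difference: -85.9 − 18.4 = -104.3°.
Normalise into (−180°, 180°]: -104.3° stays -104.3°.
Negative ⇒ the second point lies to the west; separation 104.3°.

104.3° west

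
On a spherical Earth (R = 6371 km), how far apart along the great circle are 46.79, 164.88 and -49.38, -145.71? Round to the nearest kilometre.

Δλ = -145.71 − 164.88 = -310.59°; wrapped into (−180°, 180°]: 49.41°.
Δφ = -49.38 − 46.79 = -96.17°.
a = sin²(Δφ/2) + cos φ₁ · cos φ₂ · sin²(Δλ/2) = 0.631603.
c = 2·atan2(√a, √(1−a)) = 1.83714 rad → d = 6371·c ≈ 11704.42 km.

11704 km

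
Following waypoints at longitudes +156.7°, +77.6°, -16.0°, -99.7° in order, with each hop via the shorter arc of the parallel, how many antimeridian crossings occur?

0

Leg 1: +156.7° → +77.6°, shortest Δλ = -79.1° (west) — does not cross 180°.
Leg 2: +77.6° → -16.0°, shortest Δλ = -93.6° (west) — does not cross 180°.
Leg 3: -16.0° → -99.7°, shortest Δλ = -83.7° (west) — does not cross 180°.
Total crossings: 0.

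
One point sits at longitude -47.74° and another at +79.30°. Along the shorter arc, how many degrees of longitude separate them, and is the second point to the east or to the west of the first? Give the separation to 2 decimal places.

Raw difference: 79.30 − -47.74 = 127.04°.
Normalise into (−180°, 180°]: 127.04° stays 127.04°.
Positive ⇒ the second point lies to the east; separation 127.04°.

127.04° east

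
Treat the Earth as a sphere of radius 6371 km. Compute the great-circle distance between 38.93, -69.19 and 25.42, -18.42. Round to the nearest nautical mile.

2668 nmi

Δλ = -18.42 − -69.19 = 50.77°.
Δφ = 25.42 − 38.93 = -13.51°.
a = sin²(Δφ/2) + cos φ₁ · cos φ₂ · sin²(Δλ/2) = 0.142961.
c = 2·atan2(√a, √(1−a)) = 0.77549 rad → d = 6371·c ≈ 4940.65 km ≈ 2667.74 nmi.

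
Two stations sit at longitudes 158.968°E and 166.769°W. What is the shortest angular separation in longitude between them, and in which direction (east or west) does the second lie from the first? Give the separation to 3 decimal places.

Raw difference: -166.769 − 158.968 = -325.737°.
Normalise into (−180°, 180°]: -325.737° + 360° = 34.263°.
Positive ⇒ the second point lies to the east; separation 34.263°.

34.263° east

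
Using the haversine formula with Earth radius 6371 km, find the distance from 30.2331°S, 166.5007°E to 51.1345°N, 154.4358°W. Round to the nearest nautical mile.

5304 nmi

Δλ = -154.4358 − 166.5007 = -320.9365°; wrapped into (−180°, 180°]: 39.0635°.
Δφ = 51.1345 − -30.2331 = 81.3676°.
a = sin²(Δφ/2) + cos φ₁ · cos φ₂ · sin²(Δλ/2) = 0.485552.
c = 2·atan2(√a, √(1−a)) = 1.54190 rad → d = 6371·c ≈ 9823.42 km ≈ 5304.22 nmi.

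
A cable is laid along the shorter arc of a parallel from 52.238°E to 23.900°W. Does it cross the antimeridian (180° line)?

Signed shortest Δλ = ((-23.900 − 52.238 + 180) mod 360) − 180 = -76.138°.
Going west by 76.138° from +52.238° reaches -23.900° without touching 180°.

No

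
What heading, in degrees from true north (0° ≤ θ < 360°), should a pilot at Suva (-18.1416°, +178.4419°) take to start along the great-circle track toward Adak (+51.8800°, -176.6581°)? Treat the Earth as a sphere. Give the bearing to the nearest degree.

3°

Δλ = -176.6581 − 178.4419 = -355.1000°; wrapped into (−180°, 180°]: 4.9000°.
θ = atan2( sin Δλ · cos φ₂ , cos φ₁ · sin φ₂ − sin φ₁ · cos φ₂ · cos Δλ )
  = atan2(0.05273, 0.93912) = 3.214° → normalised to [0°, 360°): 3.214°.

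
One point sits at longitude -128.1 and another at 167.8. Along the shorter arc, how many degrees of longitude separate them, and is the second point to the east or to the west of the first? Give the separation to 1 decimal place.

64.1° west

Raw difference: 167.8 − -128.1 = 295.9°.
Normalise into (−180°, 180°]: 295.9° − 360° = -64.1°.
Negative ⇒ the second point lies to the west; separation 64.1°.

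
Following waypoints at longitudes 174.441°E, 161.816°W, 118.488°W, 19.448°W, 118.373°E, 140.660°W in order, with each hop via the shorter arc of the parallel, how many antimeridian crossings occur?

Leg 1: +174.441° → -161.816°, shortest Δλ = 23.743° (east) — crosses 180°.
Leg 2: -161.816° → -118.488°, shortest Δλ = 43.328° (east) — does not cross 180°.
Leg 3: -118.488° → -19.448°, shortest Δλ = 99.04° (east) — does not cross 180°.
Leg 4: -19.448° → +118.373°, shortest Δλ = 137.821° (east) — does not cross 180°.
Leg 5: +118.373° → -140.660°, shortest Δλ = 100.967° (east) — crosses 180°.
Total crossings: 2.

2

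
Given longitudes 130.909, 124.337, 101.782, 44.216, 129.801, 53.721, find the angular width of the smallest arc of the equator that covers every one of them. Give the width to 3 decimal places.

Sort the longitudes: +44.216°, +53.721°, +101.782°, +124.337°, +129.801°, +130.909°.
Eastward gaps between consecutive values (wrapping around): 9.505°, 48.061°, 22.555°, 5.464°, 1.108°, 273.307°.
Largest gap = 273.307° ⇒ minimal covering band is its complement: 360° − 273.307° = 86.693°.
Band runs from +44.216° eastward to +130.909°.

86.693°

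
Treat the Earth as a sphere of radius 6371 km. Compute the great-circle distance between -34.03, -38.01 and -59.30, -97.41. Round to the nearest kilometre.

5098 km

Δλ = -97.41 − -38.01 = -59.40°.
Δφ = -59.30 − -34.03 = -25.27°.
a = sin²(Δφ/2) + cos φ₁ · cos φ₂ · sin²(Δλ/2) = 0.151712.
c = 2·atan2(√a, √(1−a)) = 0.80018 rad → d = 6371·c ≈ 5097.95 km.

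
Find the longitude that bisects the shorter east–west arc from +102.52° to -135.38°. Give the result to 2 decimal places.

+163.57°

Signed shortest Δλ from +102.52° to -135.38° is +122.10°.
Midpoint longitude = +102.52° + (+122.10°)/2 = +102.52° + 61.05° = +163.57°.
(The naïve average (+102.52 + -135.38)/2 = -16.43° is on the wrong side of the globe.)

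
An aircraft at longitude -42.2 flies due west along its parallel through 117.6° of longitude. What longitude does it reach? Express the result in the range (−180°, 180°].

-159.8°

Start at -42.2°; shift −117.6° → -159.8°.
-159.8° already lies in (−180°, 180°].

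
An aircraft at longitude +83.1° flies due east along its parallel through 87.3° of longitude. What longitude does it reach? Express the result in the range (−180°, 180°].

Start at +83.1°; shift +87.3° → +170.4°.
+170.4° already lies in (−180°, 180°].

+170.4°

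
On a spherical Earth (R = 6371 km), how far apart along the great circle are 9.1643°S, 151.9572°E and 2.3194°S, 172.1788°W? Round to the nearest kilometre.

Δλ = -172.1788 − 151.9572 = -324.1360°; wrapped into (−180°, 180°]: 35.8640°.
Δφ = -2.3194 − -9.1643 = 6.8449°.
a = sin²(Δφ/2) + cos φ₁ · cos φ₂ · sin²(Δλ/2) = 0.097072.
c = 2·atan2(√a, √(1−a)) = 0.63368 rad → d = 6371·c ≈ 4037.16 km.

4037 km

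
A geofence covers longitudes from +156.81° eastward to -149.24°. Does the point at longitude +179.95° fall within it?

Yes

Band width going east from +156.81° to -149.24°: ((-149.24 − 156.81) mod 360) = 53.95°.
Offset of +179.95° east of the west edge: ((179.95 − 156.81) mod 360) = 23.14°.
23.14° ≤ 53.95° ⇒ inside.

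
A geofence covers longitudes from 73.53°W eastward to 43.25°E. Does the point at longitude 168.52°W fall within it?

No

Band width going east from -73.53° to +43.25°: ((43.25 − -73.53) mod 360) = 116.78°.
Offset of -168.52° east of the west edge: ((-168.52 − -73.53) mod 360) = 265.01°.
265.01° > 116.78° ⇒ outside.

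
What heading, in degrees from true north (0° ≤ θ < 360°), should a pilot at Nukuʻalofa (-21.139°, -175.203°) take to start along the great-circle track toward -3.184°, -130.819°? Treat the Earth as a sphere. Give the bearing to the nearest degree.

74°

Δλ = -130.819 − -175.203 = 44.384°.
θ = atan2( sin Δλ · cos φ₂ , cos φ₁ · sin φ₂ − sin φ₁ · cos φ₂ · cos Δλ )
  = atan2(0.69838, 0.20553) = 73.601° → normalised to [0°, 360°): 73.601°.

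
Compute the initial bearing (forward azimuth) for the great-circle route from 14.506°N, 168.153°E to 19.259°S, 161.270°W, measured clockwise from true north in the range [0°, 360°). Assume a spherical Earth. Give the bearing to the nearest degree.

137°

Δλ = -161.270 − 168.153 = -329.423°; wrapped into (−180°, 180°]: 30.577°.
θ = atan2( sin Δλ · cos φ₂ , cos φ₁ · sin φ₂ − sin φ₁ · cos φ₂ · cos Δλ )
  = atan2(0.48023, -0.52291) = 137.436° → normalised to [0°, 360°): 137.436°.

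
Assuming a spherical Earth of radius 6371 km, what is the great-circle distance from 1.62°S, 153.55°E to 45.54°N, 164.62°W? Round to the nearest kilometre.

6661 km

Δλ = -164.62 − 153.55 = -318.17°; wrapped into (−180°, 180°]: 41.83°.
Δφ = 45.54 − -1.62 = 47.16°.
a = sin²(Δφ/2) + cos φ₁ · cos φ₂ · sin²(Δλ/2) = 0.249246.
c = 2·atan2(√a, √(1−a)) = 1.04545 rad → d = 6371·c ≈ 6660.59 km.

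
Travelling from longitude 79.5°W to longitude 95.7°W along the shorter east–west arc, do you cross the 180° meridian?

Signed shortest Δλ = ((-95.7 − -79.5 + 180) mod 360) − 180 = -16.2°.
Going west by 16.2° from -79.5° reaches -95.7° without touching 180°.

No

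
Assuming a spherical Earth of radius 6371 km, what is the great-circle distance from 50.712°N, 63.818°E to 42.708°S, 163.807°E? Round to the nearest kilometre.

14153 km

Δλ = 163.807 − 63.818 = 99.989°.
Δφ = -42.708 − 50.712 = -93.420°.
a = sin²(Δφ/2) + cos φ₁ · cos φ₂ · sin²(Δλ/2) = 0.802834.
c = 2·atan2(√a, √(1−a)) = 2.22140 rad → d = 6371·c ≈ 14152.54 km.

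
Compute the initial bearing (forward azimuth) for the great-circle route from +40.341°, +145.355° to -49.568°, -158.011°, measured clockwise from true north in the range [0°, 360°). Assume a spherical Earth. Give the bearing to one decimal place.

Δλ = -158.011 − 145.355 = -303.366°; wrapped into (−180°, 180°]: 56.634°.
θ = atan2( sin Δλ · cos φ₂ , cos φ₁ · sin φ₂ − sin φ₁ · cos φ₂ · cos Δλ )
  = atan2(0.54165, -0.81107) = 146.264° → normalised to [0°, 360°): 146.264°.

146.3°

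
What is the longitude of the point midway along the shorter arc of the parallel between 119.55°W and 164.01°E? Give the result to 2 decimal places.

Signed shortest Δλ from -119.55° to +164.01° is -76.44°.
Midpoint longitude = -119.55° + (-76.44°)/2 = -119.55° − 38.22° = -157.77°.
(The naïve average (-119.55 + +164.01)/2 = 22.23° is on the wrong side of the globe.)

157.77°W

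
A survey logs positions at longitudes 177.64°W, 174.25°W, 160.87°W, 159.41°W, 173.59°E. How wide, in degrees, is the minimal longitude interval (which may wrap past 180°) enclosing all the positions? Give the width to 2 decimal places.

Sort the longitudes: -177.64°, -174.25°, -160.87°, -159.41°, +173.59°.
Eastward gaps between consecutive values (wrapping around): 3.39°, 13.38°, 1.46°, 333.00°, 8.77°.
Largest gap = 333.00° ⇒ minimal covering band is its complement: 360° − 333.00° = 27.00°.
Band runs from +173.59° eastward to -159.41°, crossing the antimeridian.

27.00°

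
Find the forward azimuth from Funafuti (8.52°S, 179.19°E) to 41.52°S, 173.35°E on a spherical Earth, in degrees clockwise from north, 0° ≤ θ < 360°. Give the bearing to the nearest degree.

Δλ = 173.35 − 179.19 = -5.84°.
θ = atan2( sin Δλ · cos φ₂ , cos φ₁ · sin φ₂ − sin φ₁ · cos φ₂ · cos Δλ )
  = atan2(-0.07618, -0.54521) = -172.046° → normalised to [0°, 360°): 187.954°.

188°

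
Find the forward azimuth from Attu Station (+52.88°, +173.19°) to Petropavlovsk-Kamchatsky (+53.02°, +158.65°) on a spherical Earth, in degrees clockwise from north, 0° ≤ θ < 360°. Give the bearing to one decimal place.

Δλ = 158.65 − 173.19 = -14.54°.
θ = atan2( sin Δλ · cos φ₂ , cos φ₁ · sin φ₂ − sin φ₁ · cos φ₂ · cos Δλ )
  = atan2(-0.15102, 0.01781) = -83.276° → normalised to [0°, 360°): 276.724°.

276.7°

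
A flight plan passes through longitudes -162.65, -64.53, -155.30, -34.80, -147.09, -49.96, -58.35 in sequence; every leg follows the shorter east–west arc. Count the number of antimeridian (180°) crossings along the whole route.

Leg 1: -162.65° → -64.53°, shortest Δλ = 98.12° (east) — does not cross 180°.
Leg 2: -64.53° → -155.30°, shortest Δλ = -90.77° (west) — does not cross 180°.
Leg 3: -155.30° → -34.80°, shortest Δλ = 120.5° (east) — does not cross 180°.
Leg 4: -34.80° → -147.09°, shortest Δλ = -112.29° (west) — does not cross 180°.
Leg 5: -147.09° → -49.96°, shortest Δλ = 97.13° (east) — does not cross 180°.
Leg 6: -49.96° → -58.35°, shortest Δλ = -8.39° (west) — does not cross 180°.
Total crossings: 0.

0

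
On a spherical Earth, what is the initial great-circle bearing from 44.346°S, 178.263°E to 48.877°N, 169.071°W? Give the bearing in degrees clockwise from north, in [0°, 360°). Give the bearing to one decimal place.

Δλ = -169.071 − 178.263 = -347.334°; wrapped into (−180°, 180°]: 12.666°.
θ = atan2( sin Δλ · cos φ₂ , cos φ₁ · sin φ₂ − sin φ₁ · cos φ₂ · cos Δλ )
  = atan2(0.14421, 0.98723) = 8.311° → normalised to [0°, 360°): 8.311°.

8.3°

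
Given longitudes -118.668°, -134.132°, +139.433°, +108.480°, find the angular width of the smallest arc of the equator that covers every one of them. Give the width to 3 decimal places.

Sort the longitudes: -134.132°, -118.668°, +108.480°, +139.433°.
Eastward gaps between consecutive values (wrapping around): 15.464°, 227.148°, 30.953°, 86.435°.
Largest gap = 227.148° ⇒ minimal covering band is its complement: 360° − 227.148° = 132.852°.
Band runs from +108.480° eastward to -118.668°, crossing the antimeridian.

132.852°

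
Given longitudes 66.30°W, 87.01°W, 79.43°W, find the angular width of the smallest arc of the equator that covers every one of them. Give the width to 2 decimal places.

20.71°

Sort the longitudes: -87.01°, -79.43°, -66.30°.
Eastward gaps between consecutive values (wrapping around): 7.58°, 13.13°, 339.29°.
Largest gap = 339.29° ⇒ minimal covering band is its complement: 360° − 339.29° = 20.71°.
Band runs from -87.01° eastward to -66.30°.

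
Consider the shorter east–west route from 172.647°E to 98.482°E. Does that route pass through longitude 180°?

Signed shortest Δλ = ((98.482 − 172.647 + 180) mod 360) − 180 = -74.165°.
Going west by 74.165° from +172.647° reaches +98.482° without touching 180°.

No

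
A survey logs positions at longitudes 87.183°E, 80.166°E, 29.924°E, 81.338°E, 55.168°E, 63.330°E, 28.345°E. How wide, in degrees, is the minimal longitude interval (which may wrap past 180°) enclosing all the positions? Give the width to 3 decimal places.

58.838°

Sort the longitudes: +28.345°, +29.924°, +55.168°, +63.330°, +80.166°, +81.338°, +87.183°.
Eastward gaps between consecutive values (wrapping around): 1.579°, 25.244°, 8.162°, 16.836°, 1.172°, 5.845°, 301.162°.
Largest gap = 301.162° ⇒ minimal covering band is its complement: 360° − 301.162° = 58.838°.
Band runs from +28.345° eastward to +87.183°.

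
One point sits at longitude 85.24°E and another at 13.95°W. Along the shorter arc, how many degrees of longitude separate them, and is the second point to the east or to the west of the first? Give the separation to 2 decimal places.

99.19° west

Raw difference: -13.95 − 85.24 = -99.19°.
Normalise into (−180°, 180°]: -99.19° stays -99.19°.
Negative ⇒ the second point lies to the west; separation 99.19°.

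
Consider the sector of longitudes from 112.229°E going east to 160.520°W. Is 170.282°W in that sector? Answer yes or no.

Yes

Band width going east from +112.229° to -160.520°: ((-160.520 − 112.229) mod 360) = 87.251°.
Offset of -170.282° east of the west edge: ((-170.282 − 112.229) mod 360) = 77.489°.
77.489° ≤ 87.251° ⇒ inside.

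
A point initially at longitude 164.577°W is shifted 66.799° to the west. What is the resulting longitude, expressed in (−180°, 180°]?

128.624°E

Start at -164.577°; shift −66.799° → -231.376°.
-231.376° lies outside (−180°, 180°]; add 360° → +128.624°.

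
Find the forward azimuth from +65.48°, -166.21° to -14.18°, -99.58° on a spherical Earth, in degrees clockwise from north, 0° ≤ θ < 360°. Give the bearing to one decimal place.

Δλ = -99.58 − -166.21 = 66.63°.
θ = atan2( sin Δλ · cos φ₂ , cos φ₁ · sin φ₂ − sin φ₁ · cos φ₂ · cos Δλ )
  = atan2(0.88999, -0.45156) = 116.902° → normalised to [0°, 360°): 116.902°.

116.9°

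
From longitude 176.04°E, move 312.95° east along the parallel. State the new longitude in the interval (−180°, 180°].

128.99°E

Start at +176.04°; shift +312.95° → +488.99°.
+488.99° lies outside (−180°, 180°]; subtract 360° → +128.99°.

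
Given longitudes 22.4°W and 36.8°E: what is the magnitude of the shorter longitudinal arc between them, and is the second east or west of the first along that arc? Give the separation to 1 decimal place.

59.2° east

Raw difference: 36.8 − -22.4 = 59.2°.
Normalise into (−180°, 180°]: 59.2° stays 59.2°.
Positive ⇒ the second point lies to the east; separation 59.2°.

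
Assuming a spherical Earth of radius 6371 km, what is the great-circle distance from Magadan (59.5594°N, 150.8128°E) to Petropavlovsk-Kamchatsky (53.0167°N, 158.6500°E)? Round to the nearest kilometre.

Δλ = 158.6500 − 150.8128 = 7.8372°.
Δφ = 53.0167 − 59.5594 = -6.5427°.
a = sin²(Δφ/2) + cos φ₁ · cos φ₂ · sin²(Δλ/2) = 0.004680.
c = 2·atan2(√a, √(1−a)) = 0.13693 rad → d = 6371·c ≈ 872.35 km.

872 km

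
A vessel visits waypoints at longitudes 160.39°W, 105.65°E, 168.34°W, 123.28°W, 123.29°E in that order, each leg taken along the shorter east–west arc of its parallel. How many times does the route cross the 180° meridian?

3

Leg 1: -160.39° → +105.65°, shortest Δλ = -93.96° (west) — crosses 180°.
Leg 2: +105.65° → -168.34°, shortest Δλ = 86.01° (east) — crosses 180°.
Leg 3: -168.34° → -123.28°, shortest Δλ = 45.06° (east) — does not cross 180°.
Leg 4: -123.28° → +123.29°, shortest Δλ = -113.43° (west) — crosses 180°.
Total crossings: 3.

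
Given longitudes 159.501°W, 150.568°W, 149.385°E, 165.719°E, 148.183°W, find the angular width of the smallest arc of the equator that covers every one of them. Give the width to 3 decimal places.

62.432°

Sort the longitudes: -159.501°, -150.568°, -148.183°, +149.385°, +165.719°.
Eastward gaps between consecutive values (wrapping around): 8.933°, 2.385°, 297.568°, 16.334°, 34.780°.
Largest gap = 297.568° ⇒ minimal covering band is its complement: 360° − 297.568° = 62.432°.
Band runs from +149.385° eastward to -148.183°, crossing the antimeridian.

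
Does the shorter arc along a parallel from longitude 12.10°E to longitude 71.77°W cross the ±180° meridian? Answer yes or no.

Signed shortest Δλ = ((-71.77 − 12.10 + 180) mod 360) − 180 = -83.87°.
Going west by 83.87° from +12.10° reaches -71.77° without touching 180°.

No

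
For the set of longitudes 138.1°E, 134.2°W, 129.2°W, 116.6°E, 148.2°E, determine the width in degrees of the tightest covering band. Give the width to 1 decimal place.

Sort the longitudes: -134.2°, -129.2°, +116.6°, +138.1°, +148.2°.
Eastward gaps between consecutive values (wrapping around): 5.0°, 245.8°, 21.5°, 10.1°, 77.6°.
Largest gap = 245.8° ⇒ minimal covering band is its complement: 360° − 245.8° = 114.2°.
Band runs from +116.6° eastward to -129.2°, crossing the antimeridian.

114.2°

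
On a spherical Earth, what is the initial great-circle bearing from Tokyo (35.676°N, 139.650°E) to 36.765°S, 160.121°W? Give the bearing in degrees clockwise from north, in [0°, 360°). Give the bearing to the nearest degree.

Δλ = -160.121 − 139.650 = -299.771°; wrapped into (−180°, 180°]: 60.229°.
θ = atan2( sin Δλ · cos φ₂ , cos φ₁ · sin φ₂ − sin φ₁ · cos φ₂ · cos Δλ )
  = atan2(0.69537, -0.71819) = 135.925° → normalised to [0°, 360°): 135.925°.

136°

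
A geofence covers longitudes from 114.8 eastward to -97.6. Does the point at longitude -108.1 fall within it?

Band width going east from +114.8° to -97.6°: ((-97.6 − 114.8) mod 360) = 147.6°.
Offset of -108.1° east of the west edge: ((-108.1 − 114.8) mod 360) = 137.1°.
137.1° ≤ 147.6° ⇒ inside.

Yes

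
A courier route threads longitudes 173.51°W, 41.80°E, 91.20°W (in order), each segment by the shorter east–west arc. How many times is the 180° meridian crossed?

1

Leg 1: -173.51° → +41.80°, shortest Δλ = -144.69° (west) — crosses 180°.
Leg 2: +41.80° → -91.20°, shortest Δλ = -133.0° (west) — does not cross 180°.
Total crossings: 1.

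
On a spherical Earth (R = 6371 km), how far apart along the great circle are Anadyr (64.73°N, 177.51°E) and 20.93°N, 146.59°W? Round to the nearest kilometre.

Δλ = -146.59 − 177.51 = -324.10°; wrapped into (−180°, 180°]: 35.90°.
Δφ = 20.93 − 64.73 = -43.80°.
a = sin²(Δφ/2) + cos φ₁ · cos φ₂ · sin²(Δλ/2) = 0.176990.
c = 2·atan2(√a, √(1−a)) = 0.86844 rad → d = 6371·c ≈ 5532.81 km.

5533 km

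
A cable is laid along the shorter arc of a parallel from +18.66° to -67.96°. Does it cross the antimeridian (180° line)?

Signed shortest Δλ = ((-67.96 − 18.66 + 180) mod 360) − 180 = -86.62°.
Going west by 86.62° from +18.66° reaches -67.96° without touching 180°.

No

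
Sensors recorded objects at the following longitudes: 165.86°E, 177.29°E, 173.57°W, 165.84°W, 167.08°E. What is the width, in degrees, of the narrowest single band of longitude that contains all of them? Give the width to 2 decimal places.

28.30°

Sort the longitudes: -173.57°, -165.84°, +165.86°, +167.08°, +177.29°.
Eastward gaps between consecutive values (wrapping around): 7.73°, 331.70°, 1.22°, 10.21°, 9.14°.
Largest gap = 331.70° ⇒ minimal covering band is its complement: 360° − 331.70° = 28.30°.
Band runs from +165.86° eastward to -165.84°, crossing the antimeridian.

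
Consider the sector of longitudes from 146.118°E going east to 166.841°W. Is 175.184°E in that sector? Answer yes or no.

Band width going east from +146.118° to -166.841°: ((-166.841 − 146.118) mod 360) = 47.041°.
Offset of +175.184° east of the west edge: ((175.184 − 146.118) mod 360) = 29.066°.
29.066° ≤ 47.041° ⇒ inside.

Yes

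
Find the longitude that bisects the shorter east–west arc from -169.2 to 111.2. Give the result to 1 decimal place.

+151.0°

Signed shortest Δλ from -169.2° to +111.2° is -79.6°.
Midpoint longitude = -169.2° + (-79.6°)/2 = -169.2° − 39.8° = -209.0°.
Normalise into (−180°, 180°]: +151.0°.
(The naïve average (-169.2 + +111.2)/2 = -29.0° is on the wrong side of the globe.)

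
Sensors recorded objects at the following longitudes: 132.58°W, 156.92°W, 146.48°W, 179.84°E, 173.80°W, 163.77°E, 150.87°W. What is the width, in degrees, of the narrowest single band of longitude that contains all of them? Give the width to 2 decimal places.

Sort the longitudes: -173.80°, -156.92°, -150.87°, -146.48°, -132.58°, +163.77°, +179.84°.
Eastward gaps between consecutive values (wrapping around): 16.88°, 6.05°, 4.39°, 13.90°, 296.35°, 16.07°, 6.36°.
Largest gap = 296.35° ⇒ minimal covering band is its complement: 360° − 296.35° = 63.65°.
Band runs from +163.77° eastward to -132.58°, crossing the antimeridian.

63.65°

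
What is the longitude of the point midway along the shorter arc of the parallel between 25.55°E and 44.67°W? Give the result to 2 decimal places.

9.56°W

Signed shortest Δλ from +25.55° to -44.67° is -70.22°.
Midpoint longitude = +25.55° + (-70.22°)/2 = +25.55° − 35.11° = -9.56°.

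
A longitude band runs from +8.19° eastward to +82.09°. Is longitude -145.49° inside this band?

Band width going east from +8.19° to +82.09°: ((82.09 − 8.19) mod 360) = 73.90°.
Offset of -145.49° east of the west edge: ((-145.49 − 8.19) mod 360) = 206.32°.
206.32° > 73.90° ⇒ outside.

No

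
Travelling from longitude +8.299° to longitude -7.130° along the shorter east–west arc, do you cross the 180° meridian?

Signed shortest Δλ = ((-7.130 − 8.299 + 180) mod 360) − 180 = -15.429°.
Going west by 15.429° from +8.299° reaches -7.130° without touching 180°.

No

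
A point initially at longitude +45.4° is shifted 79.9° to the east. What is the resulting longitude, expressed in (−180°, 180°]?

Start at +45.4°; shift +79.9° → +125.3°.
+125.3° already lies in (−180°, 180°].

+125.3°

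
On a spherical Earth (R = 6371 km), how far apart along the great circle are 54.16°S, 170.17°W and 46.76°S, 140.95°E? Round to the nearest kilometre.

3482 km

Δλ = 140.95 − -170.17 = 311.12°; wrapped into (−180°, 180°]: -48.88°.
Δφ = -46.76 − -54.16 = 7.40°.
a = sin²(Δφ/2) + cos φ₁ · cos φ₂ · sin²(Δλ/2) = 0.072828.
c = 2·atan2(√a, √(1−a)) = 0.54651 rad → d = 6371·c ≈ 3481.81 km.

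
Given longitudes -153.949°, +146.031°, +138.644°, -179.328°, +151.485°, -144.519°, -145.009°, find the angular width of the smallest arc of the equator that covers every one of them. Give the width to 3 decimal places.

Sort the longitudes: -179.328°, -153.949°, -145.009°, -144.519°, +138.644°, +146.031°, +151.485°.
Eastward gaps between consecutive values (wrapping around): 25.379°, 8.940°, 0.490°, 283.163°, 7.387°, 5.454°, 29.187°.
Largest gap = 283.163° ⇒ minimal covering band is its complement: 360° − 283.163° = 76.837°.
Band runs from +138.644° eastward to -144.519°, crossing the antimeridian.

76.837°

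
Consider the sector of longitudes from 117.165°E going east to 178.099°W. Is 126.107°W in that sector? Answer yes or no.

No

Band width going east from +117.165° to -178.099°: ((-178.099 − 117.165) mod 360) = 64.736°.
Offset of -126.107° east of the west edge: ((-126.107 − 117.165) mod 360) = 116.728°.
116.728° > 64.736° ⇒ outside.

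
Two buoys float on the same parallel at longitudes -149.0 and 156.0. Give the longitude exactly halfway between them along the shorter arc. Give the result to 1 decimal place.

-176.5°

Signed shortest Δλ from -149.0° to +156.0° is -55.0°.
Midpoint longitude = -149.0° + (-55.0°)/2 = -149.0° − 27.5° = -176.5°.
(The naïve average (-149.0 + +156.0)/2 = 3.5° is on the wrong side of the globe.)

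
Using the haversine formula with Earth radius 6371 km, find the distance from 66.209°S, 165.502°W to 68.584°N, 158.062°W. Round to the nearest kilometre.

14999 km

Δλ = -158.062 − -165.502 = 7.440°.
Δφ = 68.584 − -66.209 = 134.793°.
a = sin²(Δφ/2) + cos φ₁ · cos φ₂ · sin²(Δλ/2) = 0.852894.
c = 2·atan2(√a, √(1−a)) = 2.35433 rad → d = 6371·c ≈ 14999.44 km.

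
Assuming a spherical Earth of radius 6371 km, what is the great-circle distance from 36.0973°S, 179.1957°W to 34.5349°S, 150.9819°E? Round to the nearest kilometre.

Δλ = 150.9819 − -179.1957 = 330.1776°; wrapped into (−180°, 180°]: -29.8224°.
Δφ = -34.5349 − -36.0973 = 1.5624°.
a = sin²(Δφ/2) + cos φ₁ · cos φ₂ · sin²(Δλ/2) = 0.044260.
c = 2·atan2(√a, √(1−a)) = 0.42393 rad → d = 6371·c ≈ 2700.85 km.

2701 km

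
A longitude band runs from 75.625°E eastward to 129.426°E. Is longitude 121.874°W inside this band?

Band width going east from +75.625° to +129.426°: ((129.426 − 75.625) mod 360) = 53.801°.
Offset of -121.874° east of the west edge: ((-121.874 − 75.625) mod 360) = 162.501°.
162.501° > 53.801° ⇒ outside.

No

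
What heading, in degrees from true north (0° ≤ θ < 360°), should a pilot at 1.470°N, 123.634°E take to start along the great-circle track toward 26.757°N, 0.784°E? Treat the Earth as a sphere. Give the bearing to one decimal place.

301.7°

Δλ = 0.784 − 123.634 = -122.850°.
θ = atan2( sin Δλ · cos φ₂ , cos φ₁ · sin φ₂ − sin φ₁ · cos φ₂ · cos Δλ )
  = atan2(-0.75014, 0.46248) = -58.345° → normalised to [0°, 360°): 301.655°.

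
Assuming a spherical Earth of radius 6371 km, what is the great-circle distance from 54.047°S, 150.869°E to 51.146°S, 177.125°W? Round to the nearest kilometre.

Δλ = -177.125 − 150.869 = -327.994°; wrapped into (−180°, 180°]: 32.006°.
Δφ = -51.146 − -54.047 = 2.901°.
a = sin²(Δφ/2) + cos φ₁ · cos φ₂ · sin²(Δλ/2) = 0.028635.
c = 2·atan2(√a, √(1−a)) = 0.34007 rad → d = 6371·c ≈ 2166.60 km.

2167 km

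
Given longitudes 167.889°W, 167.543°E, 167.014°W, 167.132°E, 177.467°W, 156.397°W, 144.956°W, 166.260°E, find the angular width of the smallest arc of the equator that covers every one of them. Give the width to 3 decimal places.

Sort the longitudes: -177.467°, -167.889°, -167.014°, -156.397°, -144.956°, +166.260°, +167.132°, +167.543°.
Eastward gaps between consecutive values (wrapping around): 9.578°, 0.875°, 10.617°, 11.441°, 311.216°, 0.872°, 0.411°, 14.990°.
Largest gap = 311.216° ⇒ minimal covering band is its complement: 360° − 311.216° = 48.784°.
Band runs from +166.260° eastward to -144.956°, crossing the antimeridian.

48.784°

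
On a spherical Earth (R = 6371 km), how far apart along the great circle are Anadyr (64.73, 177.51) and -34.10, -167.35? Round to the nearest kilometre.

11069 km

Δλ = -167.35 − 177.51 = -344.86°; wrapped into (−180°, 180°]: 15.14°.
Δφ = -34.10 − 64.73 = -98.83°.
a = sin²(Δφ/2) + cos φ₁ · cos φ₂ · sin²(Δλ/2) = 0.582886.
c = 2·atan2(√a, √(1−a)) = 1.73734 rad → d = 6371·c ≈ 11068.58 km.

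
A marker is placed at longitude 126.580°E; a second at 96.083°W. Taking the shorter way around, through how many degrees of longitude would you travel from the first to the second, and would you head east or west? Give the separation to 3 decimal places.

137.337° east

Raw difference: -96.083 − 126.580 = -222.663°.
Normalise into (−180°, 180°]: -222.663° + 360° = 137.337°.
Positive ⇒ the second point lies to the east; separation 137.337°.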